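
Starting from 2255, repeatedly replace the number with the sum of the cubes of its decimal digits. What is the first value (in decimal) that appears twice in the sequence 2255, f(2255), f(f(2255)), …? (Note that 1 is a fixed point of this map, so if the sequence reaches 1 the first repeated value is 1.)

371

2255 → 2³ + 2³ + 5³ + 5³ = 266
266 → 2³ + 6³ + 6³ = 440
440 → 4³ + 4³ + 0³ = 128
128 → 1³ + 2³ + 8³ = 521
521 → 5³ + 2³ + 1³ = 134
134 → 1³ + 3³ + 4³ = 92
92 → 9³ + 2³ = 737
737 → 7³ + 3³ + 7³ = 713
713 → 7³ + 1³ + 3³ = 371
371 → 3³ + 7³ + 1³ = 371  — 371 already appeared earlier.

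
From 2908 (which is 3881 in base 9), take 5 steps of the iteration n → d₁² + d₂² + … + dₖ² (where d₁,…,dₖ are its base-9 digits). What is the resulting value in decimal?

74

2908 = (3,8,8,1)_9 → 3² + 8² + 8² + 1² = 138
138 = (1,6,3)_9 → 1² + 6² + 3² = 46
46 = (5,1)_9 → 5² + 1² = 26
26 = (2,8)_9 → 2² + 8² = 68
68 = (7,5)_9 → 7² + 5² = 74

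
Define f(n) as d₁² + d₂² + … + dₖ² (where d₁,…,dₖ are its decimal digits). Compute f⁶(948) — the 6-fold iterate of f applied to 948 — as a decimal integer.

145

948 → 9² + 4² + 8² = 81 + 16 + 64 = 161
161 → 1² + 6² + 1² = 1 + 36 + 1 = 38
38 → 3² + 8² = 9 + 64 = 73
73 → 7² + 3² = 49 + 9 = 58
58 → 5² + 8² = 25 + 64 = 89
89 → 8² + 9² = 64 + 81 = 145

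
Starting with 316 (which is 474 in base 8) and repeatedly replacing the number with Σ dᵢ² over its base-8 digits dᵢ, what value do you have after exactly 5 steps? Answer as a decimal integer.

316 = (4,7,4)_8 → 81
81 = (1,2,1)_8 → 6
6 = (6)_8 → 36
36 = (4,4)_8 → 32
32 = (4,0)_8 → 16

16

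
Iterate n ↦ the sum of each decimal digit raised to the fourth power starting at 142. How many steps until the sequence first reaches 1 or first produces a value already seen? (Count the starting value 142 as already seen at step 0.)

142 → 1⁴ + 4⁴ + 2⁴ = 1 + 256 + 16 = 273
273 → 2⁴ + 7⁴ + 3⁴ = 16 + 2401 + 81 = 2498
2498 → 2⁴ + 4⁴ + 9⁴ + 8⁴ = 16 + 256 + 6561 + 4096 = 10929
10929 → 1⁴ + 0⁴ + 9⁴ + 2⁴ + 9⁴ = 1 + 0 + 6561 + 16 + 6561 = 13139
13139 → 1⁴ + 3⁴ + 1⁴ + 3⁴ + 9⁴ = 1 + 81 + 1 + 81 + 6561 = 6725
6725 → 6⁴ + 7⁴ + 2⁴ + 5⁴ = 1296 + 2401 + 16 + 625 = 4338
4338 → 4⁴ + 3⁴ + 3⁴ + 8⁴ = 256 + 81 + 81 + 4096 = 4514
4514 → 4⁴ + 5⁴ + 1⁴ + 4⁴ = 256 + 625 + 1 + 256 = 1138
1138 → 1⁴ + 1⁴ + 3⁴ + 8⁴ = 1 + 1 + 81 + 4096 = 4179
4179 → 4⁴ + 1⁴ + 7⁴ + 9⁴ = 256 + 1 + 2401 + 6561 = 9219
9219 → 9⁴ + 2⁴ + 1⁴ + 9⁴ = 6561 + 16 + 1 + 6561 = 13139  — 13139 repeats.
That took 11 steps.

11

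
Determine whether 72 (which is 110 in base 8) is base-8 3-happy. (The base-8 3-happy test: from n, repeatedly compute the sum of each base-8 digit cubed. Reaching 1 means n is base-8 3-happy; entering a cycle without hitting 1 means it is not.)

72 = (1,1,0)_8 → 2
2 = (2)_8 → 8
8 = (1,0)_8 → 1  — reached 1.

base-8 3-happy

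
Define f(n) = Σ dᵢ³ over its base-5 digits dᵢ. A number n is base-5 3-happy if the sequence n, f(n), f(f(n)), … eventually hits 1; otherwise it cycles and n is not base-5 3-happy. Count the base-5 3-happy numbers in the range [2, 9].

1

2: 2 → 8 → 28 → 28  (repeats 28)
3: 3 → 27 → 9 → 65 → 35 → 9  (repeats 9)
4: 4 → 64 → 80 → 28 → 28  (repeats 28)
5: 5 → 1  (reaches 1)
6: 6 → 2 → 8 → 28 → 28  (repeats 28)
7: 7 → 9 → 65 → 35 → 9  (repeats 9)
8: 8 → 28 → 28  (repeats 28)
9: 9 → 65 → 35 → 9  (repeats 9)
base-5 3-happy: 5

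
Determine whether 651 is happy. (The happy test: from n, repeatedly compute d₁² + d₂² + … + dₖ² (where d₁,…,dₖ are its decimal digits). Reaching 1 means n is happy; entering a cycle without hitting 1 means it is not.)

651 → 6² + 5² + 1² = 36 + 25 + 1 = 62
62 → 6² + 2² = 36 + 4 = 40
40 → 4² + 0² = 16 + 0 = 16
16 → 1² + 6² = 1 + 36 = 37
37 → 3² + 7² = 9 + 49 = 58
58 → 5² + 8² = 25 + 64 = 89
89 → 8² + 9² = 64 + 81 = 145
145 → 1² + 4² + 5² = 1 + 16 + 25 = 42
42 → 4² + 2² = 16 + 4 = 20
20 → 2² + 0² = 4 + 0 = 4
4 → 4² = 16  — 16 already seen; the sequence cycles without reaching 1.

not happy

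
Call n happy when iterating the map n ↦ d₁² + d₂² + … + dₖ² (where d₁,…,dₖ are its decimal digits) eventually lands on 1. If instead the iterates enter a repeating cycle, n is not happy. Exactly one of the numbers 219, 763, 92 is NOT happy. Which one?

92

219: 219 → 86 → 100 → 1  — reaches 1 (happy)
763: 763 → 94 → 97 → 130 → 10 → 1  — reaches 1 (happy)
92: 92 → 85 → 89 → 145 → 42 → 20 → 4 → 16 → 37 → 58 → 89  — repeats 89 (not happy)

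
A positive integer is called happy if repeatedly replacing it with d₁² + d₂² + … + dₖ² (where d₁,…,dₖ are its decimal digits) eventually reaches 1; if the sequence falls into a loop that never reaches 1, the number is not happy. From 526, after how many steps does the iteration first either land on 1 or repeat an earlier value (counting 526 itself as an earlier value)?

526 → 5² + 2² + 6² = 25 + 4 + 36 = 65
65 → 6² + 5² = 36 + 25 = 61
61 → 6² + 1² = 36 + 1 = 37
37 → 3² + 7² = 9 + 49 = 58
58 → 5² + 8² = 25 + 64 = 89
89 → 8² + 9² = 64 + 81 = 145
145 → 1² + 4² + 5² = 1 + 16 + 25 = 42
42 → 4² + 2² = 16 + 4 = 20
20 → 2² + 0² = 4 + 0 = 4
4 → 4² = 16
16 → 1² + 6² = 1 + 36 = 37  — 37 repeats.
That took 11 steps.

11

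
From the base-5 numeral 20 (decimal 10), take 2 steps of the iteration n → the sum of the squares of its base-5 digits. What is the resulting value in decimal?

10 = (2,0)_5 → 2² + 0² = 4 + 0 = 4
4 = (4)_5 → 4² = 16

16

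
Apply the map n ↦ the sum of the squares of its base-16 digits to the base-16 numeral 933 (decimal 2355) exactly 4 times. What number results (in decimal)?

269

2355 = (9,3,3)_16 → 9² + 3² + 3² = 99
99 = (6,3)_16 → 6² + 3² = 45
45 = (2,13)_16 → 2² + 13² = 173
173 = (10,13)_16 → 10² + 13² = 269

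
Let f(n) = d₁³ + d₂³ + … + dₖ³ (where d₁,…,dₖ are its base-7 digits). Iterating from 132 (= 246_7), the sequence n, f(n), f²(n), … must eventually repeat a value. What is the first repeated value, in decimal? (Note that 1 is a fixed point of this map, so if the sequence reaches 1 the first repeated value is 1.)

342

132 = (2,4,6)_7 → 2³ + 4³ + 6³ = 8 + 64 + 216 = 288
288 = (5,6,1)_7 → 5³ + 6³ + 1³ = 125 + 216 + 1 = 342
342 = (6,6,6)_7 → 6³ + 6³ + 6³ = 216 + 216 + 216 = 648
648 = (1,6,1,4)_7 → 1³ + 6³ + 1³ + 4³ = 1 + 216 + 1 + 64 = 282
282 = (5,5,2)_7 → 5³ + 5³ + 2³ = 125 + 125 + 8 = 258
258 = (5,1,6)_7 → 5³ + 1³ + 6³ = 125 + 1 + 216 = 342  — 342 already appeared earlier.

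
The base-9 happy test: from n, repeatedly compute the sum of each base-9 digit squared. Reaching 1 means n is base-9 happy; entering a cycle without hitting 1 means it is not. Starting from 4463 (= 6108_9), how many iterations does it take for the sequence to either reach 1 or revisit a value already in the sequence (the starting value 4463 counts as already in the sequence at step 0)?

3

4463 = (6,1,0,8)_9 → 6² + 1² + 0² + 8² = 36 + 1 + 0 + 64 = 101
101 = (1,2,2)_9 → 1² + 2² + 2² = 1 + 4 + 4 = 9
9 = (1,0)_9 → 1² + 0² = 1 + 0 = 1  — reached 1.
That took 3 steps.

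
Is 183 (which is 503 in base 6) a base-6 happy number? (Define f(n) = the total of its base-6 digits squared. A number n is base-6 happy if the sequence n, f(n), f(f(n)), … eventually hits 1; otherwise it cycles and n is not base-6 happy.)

183 = (5,0,3)_6 → 5² + 0² + 3² = 25 + 0 + 9 = 34
34 = (5,4)_6 → 5² + 4² = 25 + 16 = 41
41 = (1,0,5)_6 → 1² + 0² + 5² = 1 + 0 + 25 = 26
26 = (4,2)_6 → 4² + 2² = 16 + 4 = 20
20 = (3,2)_6 → 3² + 2² = 9 + 4 = 13
13 = (2,1)_6 → 2² + 1² = 4 + 1 = 5
5 = (5)_6 → 5² = 25
25 = (4,1)_6 → 4² + 1² = 16 + 1 = 17
17 = (2,5)_6 → 2² + 5² = 4 + 25 = 29
29 = (4,5)_6 → 4² + 5² = 16 + 25 = 41  — 41 already seen; the sequence cycles without reaching 1.

not base-6 happy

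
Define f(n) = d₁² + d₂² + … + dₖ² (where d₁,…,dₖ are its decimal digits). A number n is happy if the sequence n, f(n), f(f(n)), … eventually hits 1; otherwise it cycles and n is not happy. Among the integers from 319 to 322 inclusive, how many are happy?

2

319: 319 → 91 → 82 → 68 → 100 → 1  — happy
320: 320 → 13 → 10 → 1  — happy
321: 321 → 14 → 17 → 50 → 25 → 29 → 85 → 89 → 145 → 42 → 20 → 4 → 16 → 37 → 58 → 89  — not happy
322: 322 → 17 → 50 → 25 → 29 → 85 → 89 → 145 → 42 → 20 → 4 → 16 → 37 → 58 → 89  — not happy
happy: 319, 320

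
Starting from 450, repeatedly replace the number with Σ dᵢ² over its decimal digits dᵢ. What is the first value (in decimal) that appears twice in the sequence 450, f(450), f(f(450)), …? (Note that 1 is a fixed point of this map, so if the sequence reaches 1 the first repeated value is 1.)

450 → 4² + 5² + 0² = 41
41 → 4² + 1² = 17
17 → 1² + 7² = 50
50 → 5² + 0² = 25
25 → 2² + 5² = 29
29 → 2² + 9² = 85
85 → 8² + 5² = 89
89 → 8² + 9² = 145
145 → 1² + 4² + 5² = 42
42 → 4² + 2² = 20
20 → 2² + 0² = 4
4 → 4² = 16
16 → 1² + 6² = 37
37 → 3² + 7² = 58
58 → 5² + 8² = 89  — 89 already appeared earlier.

89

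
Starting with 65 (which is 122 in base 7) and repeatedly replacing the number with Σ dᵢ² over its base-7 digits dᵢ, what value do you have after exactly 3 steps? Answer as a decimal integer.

25

65 = (1,2,2)_7 → 1² + 2² + 2² = 9
9 = (1,2)_7 → 1² + 2² = 5
5 = (5)_7 → 5² = 25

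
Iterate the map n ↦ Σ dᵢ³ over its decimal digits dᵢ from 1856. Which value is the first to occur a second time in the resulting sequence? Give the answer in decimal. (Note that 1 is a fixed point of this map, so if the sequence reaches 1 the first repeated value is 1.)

1856 → 1³ + 8³ + 5³ + 6³ = 1 + 512 + 125 + 216 = 854
854 → 8³ + 5³ + 4³ = 512 + 125 + 64 = 701
701 → 7³ + 0³ + 1³ = 343 + 0 + 1 = 344
344 → 3³ + 4³ + 4³ = 27 + 64 + 64 = 155
155 → 1³ + 5³ + 5³ = 1 + 125 + 125 = 251
251 → 2³ + 5³ + 1³ = 8 + 125 + 1 = 134
134 → 1³ + 3³ + 4³ = 1 + 27 + 64 = 92
92 → 9³ + 2³ = 729 + 8 = 737
737 → 7³ + 3³ + 7³ = 343 + 27 + 343 = 713
713 → 7³ + 1³ + 3³ = 343 + 1 + 27 = 371
371 → 3³ + 7³ + 1³ = 27 + 343 + 1 = 371  — 371 already appeared earlier.

371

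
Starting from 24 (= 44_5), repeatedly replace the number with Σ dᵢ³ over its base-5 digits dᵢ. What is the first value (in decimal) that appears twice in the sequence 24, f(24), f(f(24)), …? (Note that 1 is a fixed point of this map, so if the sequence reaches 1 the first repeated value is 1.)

28

24 = (4,4)_5 → 4³ + 4³ = 64 + 64 = 128
128 = (1,0,0,3)_5 → 1³ + 0³ + 0³ + 3³ = 1 + 0 + 0 + 27 = 28
28 = (1,0,3)_5 → 1³ + 0³ + 3³ = 1 + 0 + 27 = 28  — 28 already appeared earlier.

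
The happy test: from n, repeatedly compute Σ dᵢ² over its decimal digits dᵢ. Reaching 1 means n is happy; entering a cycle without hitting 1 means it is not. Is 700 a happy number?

happy

700 → 49
49 → 97
97 → 130
130 → 10
10 → 1  — reached 1.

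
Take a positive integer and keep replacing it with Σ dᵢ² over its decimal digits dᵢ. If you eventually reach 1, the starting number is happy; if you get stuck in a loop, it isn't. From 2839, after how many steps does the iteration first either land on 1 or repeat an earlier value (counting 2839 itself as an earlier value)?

2839 → 2² + 8² + 3² + 9² = 4 + 64 + 9 + 81 = 158
158 → 1² + 5² + 8² = 1 + 25 + 64 = 90
90 → 9² + 0² = 81 + 0 = 81
81 → 8² + 1² = 64 + 1 = 65
65 → 6² + 5² = 36 + 25 = 61
61 → 6² + 1² = 36 + 1 = 37
37 → 3² + 7² = 9 + 49 = 58
58 → 5² + 8² = 25 + 64 = 89
89 → 8² + 9² = 64 + 81 = 145
145 → 1² + 4² + 5² = 1 + 16 + 25 = 42
42 → 4² + 2² = 16 + 4 = 20
20 → 2² + 0² = 4 + 0 = 4
4 → 4² = 16
16 → 1² + 6² = 1 + 36 = 37  — 37 repeats.
That took 14 steps.

14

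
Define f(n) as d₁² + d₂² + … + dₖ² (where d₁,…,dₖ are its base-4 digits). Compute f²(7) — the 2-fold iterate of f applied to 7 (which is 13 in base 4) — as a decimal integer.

7 = (1,3)_4 → 10
10 = (2,2)_4 → 8

8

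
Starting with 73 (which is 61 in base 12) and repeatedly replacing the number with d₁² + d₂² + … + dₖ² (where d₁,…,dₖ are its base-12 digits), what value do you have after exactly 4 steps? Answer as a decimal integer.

80

73 = (6,1)_12 → 6² + 1² = 37
37 = (3,1)_12 → 3² + 1² = 10
10 = (10)_12 → 10² = 100
100 = (8,4)_12 → 8² + 4² = 80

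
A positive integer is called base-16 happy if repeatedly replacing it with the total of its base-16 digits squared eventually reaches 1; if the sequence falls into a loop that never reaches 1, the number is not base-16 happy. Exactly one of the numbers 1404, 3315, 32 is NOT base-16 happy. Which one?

1404

1404: 1404 → 218 → 269 → 170 → 200 → 208 → 169 → 181 → 146 → 85 → 50 → 13 → 169  — repeats 169 (not base-16 happy)
3315: 3315 → 378 → 150 → 117 → 74 → 116 → 65 → 17 → 2 → 4 → 16 → 1  — reaches 1 (base-16 happy)
32: 32 → 4 → 16 → 1  — reaches 1 (base-16 happy)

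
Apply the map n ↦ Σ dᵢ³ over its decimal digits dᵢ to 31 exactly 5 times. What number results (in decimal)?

31 → 3³ + 1³ = 28
28 → 2³ + 8³ = 520
520 → 5³ + 2³ + 0³ = 133
133 → 1³ + 3³ + 3³ = 55
55 → 5³ + 5³ = 250

250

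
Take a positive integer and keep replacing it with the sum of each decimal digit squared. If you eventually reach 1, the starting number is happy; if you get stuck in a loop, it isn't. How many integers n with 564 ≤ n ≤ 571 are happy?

564: 564 → 77 → 98 → 145 → 42 → 20 → 4 → 16 → 37 → 58 → 89 → 145  (repeats 145)
565: 565 → 86 → 100 → 1  (reaches 1)
566: 566 → 97 → 130 → 10 → 1  (reaches 1)
567: 567 → 110 → 2 → 4 → 16 → 37 → 58 → 89 → 145 → 42 → 20 → 4  (repeats 4)
568: 568 → 125 → 30 → 9 → 81 → 65 → 61 → 37 → 58 → 89 → 145 → 42 → 20 → 4 → 16 → 37  (repeats 37)
569: 569 → 142 → 21 → 5 → 25 → 29 → 85 → 89 → 145 → 42 → 20 → 4 → 16 → 37 → 58 → 89  (repeats 89)
570: 570 → 74 → 65 → 61 → 37 → 58 → 89 → 145 → 42 → 20 → 4 → 16 → 37  (repeats 37)
571: 571 → 75 → 74 → 65 → 61 → 37 → 58 → 89 → 145 → 42 → 20 → 4 → 16 → 37  (repeats 37)
happy: 565, 566

2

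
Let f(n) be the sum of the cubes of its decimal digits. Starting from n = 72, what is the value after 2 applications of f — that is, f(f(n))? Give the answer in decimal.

72 → 351
351 → 153

153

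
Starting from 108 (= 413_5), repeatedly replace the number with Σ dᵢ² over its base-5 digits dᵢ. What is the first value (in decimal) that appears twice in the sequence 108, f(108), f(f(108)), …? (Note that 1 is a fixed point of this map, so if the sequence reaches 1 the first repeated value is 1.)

108 = (4,1,3)_5 → 4² + 1² + 3² = 26
26 = (1,0,1)_5 → 1² + 0² + 1² = 2
2 = (2)_5 → 2² = 4
4 = (4)_5 → 4² = 16
16 = (3,1)_5 → 3² + 1² = 10
10 = (2,0)_5 → 2² + 0² = 4  — 4 already appeared earlier.

4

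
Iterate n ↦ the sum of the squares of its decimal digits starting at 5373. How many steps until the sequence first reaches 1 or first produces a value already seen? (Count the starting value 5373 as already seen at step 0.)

5373 → 5² + 3² + 7² + 3² = 92
92 → 9² + 2² = 85
85 → 8² + 5² = 89
89 → 8² + 9² = 145
145 → 1² + 4² + 5² = 42
42 → 4² + 2² = 20
20 → 2² + 0² = 4
4 → 4² = 16
16 → 1² + 6² = 37
37 → 3² + 7² = 58
58 → 5² + 8² = 89  — 89 repeats.
That took 11 steps.

11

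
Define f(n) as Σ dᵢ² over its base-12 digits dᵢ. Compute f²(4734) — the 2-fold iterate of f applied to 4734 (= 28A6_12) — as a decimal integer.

26

4734 = (2,8,10,6)_12 → 2² + 8² + 10² + 6² = 4 + 64 + 100 + 36 = 204
204 = (1,5,0)_12 → 1² + 5² + 0² = 1 + 25 + 0 = 26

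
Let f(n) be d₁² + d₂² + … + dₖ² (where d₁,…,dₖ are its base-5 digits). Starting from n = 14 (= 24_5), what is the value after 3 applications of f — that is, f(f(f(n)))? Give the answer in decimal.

14 = (2,4)_5 → 20
20 = (4,0)_5 → 16
16 = (3,1)_5 → 10

10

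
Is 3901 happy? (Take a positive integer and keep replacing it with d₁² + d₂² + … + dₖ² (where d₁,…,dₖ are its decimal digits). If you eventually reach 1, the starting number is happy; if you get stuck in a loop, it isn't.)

3901 → 3² + 9² + 0² + 1² = 91
91 → 9² + 1² = 82
82 → 8² + 2² = 68
68 → 6² + 8² = 100
100 → 1² + 0² + 0² = 1  — reached 1.

happy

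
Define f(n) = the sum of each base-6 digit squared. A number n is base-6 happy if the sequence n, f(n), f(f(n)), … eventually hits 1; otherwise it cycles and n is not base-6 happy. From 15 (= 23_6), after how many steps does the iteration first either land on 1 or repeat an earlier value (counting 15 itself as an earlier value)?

15 = (2,3)_6 → 2² + 3² = 4 + 9 = 13
13 = (2,1)_6 → 2² + 1² = 4 + 1 = 5
5 = (5)_6 → 5² = 25
25 = (4,1)_6 → 4² + 1² = 16 + 1 = 17
17 = (2,5)_6 → 2² + 5² = 4 + 25 = 29
29 = (4,5)_6 → 4² + 5² = 16 + 25 = 41
41 = (1,0,5)_6 → 1² + 0² + 5² = 1 + 0 + 25 = 26
26 = (4,2)_6 → 4² + 2² = 16 + 4 = 20
20 = (3,2)_6 → 3² + 2² = 9 + 4 = 13  — 13 repeats.
That took 9 steps.

9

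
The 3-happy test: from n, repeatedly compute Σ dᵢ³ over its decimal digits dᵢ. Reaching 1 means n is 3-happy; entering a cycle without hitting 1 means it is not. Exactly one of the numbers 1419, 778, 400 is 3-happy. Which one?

1419: 1419 → 795 → 1197 → 1074 → 408 → 576 → 684 → 792 → 1080 → 513 → 153 → 153  — repeats 153 (not 3-happy)
778: 778 → 1198 → 1243 → 100 → 1  — reaches 1 (3-happy)
400: 400 → 64 → 280 → 520 → 133 → 55 → 250 → 133  — repeats 133 (not 3-happy)

778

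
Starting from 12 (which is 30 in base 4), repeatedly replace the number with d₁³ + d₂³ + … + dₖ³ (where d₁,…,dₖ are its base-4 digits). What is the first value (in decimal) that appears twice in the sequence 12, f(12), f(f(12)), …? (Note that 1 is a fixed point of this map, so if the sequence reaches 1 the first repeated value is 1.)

9

12 = (3,0)_4 → 3³ + 0³ = 27 + 0 = 27
27 = (1,2,3)_4 → 1³ + 2³ + 3³ = 1 + 8 + 27 = 36
36 = (2,1,0)_4 → 2³ + 1³ + 0³ = 8 + 1 + 0 = 9
9 = (2,1)_4 → 2³ + 1³ = 8 + 1 = 9  — 9 already appeared earlier.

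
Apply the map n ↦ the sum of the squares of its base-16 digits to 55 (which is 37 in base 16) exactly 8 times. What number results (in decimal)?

50

55 = (3,7)_16 → 3² + 7² = 58
58 = (3,10)_16 → 3² + 10² = 109
109 = (6,13)_16 → 6² + 13² = 205
205 = (12,13)_16 → 12² + 13² = 313
313 = (1,3,9)_16 → 1² + 3² + 9² = 91
91 = (5,11)_16 → 5² + 11² = 146
146 = (9,2)_16 → 9² + 2² = 85
85 = (5,5)_16 → 5² + 5² = 50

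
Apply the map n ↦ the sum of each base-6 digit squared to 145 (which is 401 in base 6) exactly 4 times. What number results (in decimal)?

145 = (4,0,1)_6 → 4² + 0² + 1² = 17
17 = (2,5)_6 → 2² + 5² = 29
29 = (4,5)_6 → 4² + 5² = 41
41 = (1,0,5)_6 → 1² + 0² + 5² = 26

26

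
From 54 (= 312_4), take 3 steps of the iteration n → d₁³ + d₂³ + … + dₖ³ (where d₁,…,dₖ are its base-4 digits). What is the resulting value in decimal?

54 = (3,1,2)_4 → 3³ + 1³ + 2³ = 27 + 1 + 8 = 36
36 = (2,1,0)_4 → 2³ + 1³ + 0³ = 8 + 1 + 0 = 9
9 = (2,1)_4 → 2³ + 1³ = 8 + 1 = 9

9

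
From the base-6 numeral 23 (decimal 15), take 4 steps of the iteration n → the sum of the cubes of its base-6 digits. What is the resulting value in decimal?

15 = (2,3)_6 → 2³ + 3³ = 35
35 = (5,5)_6 → 5³ + 5³ = 250
250 = (1,0,5,4)_6 → 1³ + 0³ + 5³ + 4³ = 190
190 = (5,1,4)_6 → 5³ + 1³ + 4³ = 190

190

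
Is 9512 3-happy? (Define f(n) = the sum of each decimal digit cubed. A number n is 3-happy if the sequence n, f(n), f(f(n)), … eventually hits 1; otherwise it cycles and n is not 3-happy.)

9512 → 863
863 → 755
755 → 593
593 → 881
881 → 1025
1025 → 134
134 → 92
92 → 737
737 → 713
713 → 371
371 → 371  — 371 already seen; the sequence cycles without reaching 1.

not 3-happy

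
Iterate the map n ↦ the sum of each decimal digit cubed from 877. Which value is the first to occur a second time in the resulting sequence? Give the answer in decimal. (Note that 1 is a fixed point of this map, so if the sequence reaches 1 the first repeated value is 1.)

1

877 → 8³ + 7³ + 7³ = 1198
1198 → 1³ + 1³ + 9³ + 8³ = 1243
1243 → 1³ + 2³ + 4³ + 3³ = 100
100 → 1³ + 0³ + 0³ = 1  — reached the fixed point 1.
1 → 1, so 1 is the first repeated value.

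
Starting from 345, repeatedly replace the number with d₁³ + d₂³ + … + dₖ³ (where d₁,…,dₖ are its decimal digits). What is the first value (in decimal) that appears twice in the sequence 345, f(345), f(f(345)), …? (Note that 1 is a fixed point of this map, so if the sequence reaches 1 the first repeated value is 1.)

345 → 3³ + 4³ + 5³ = 27 + 64 + 125 = 216
216 → 2³ + 1³ + 6³ = 8 + 1 + 216 = 225
225 → 2³ + 2³ + 5³ = 8 + 8 + 125 = 141
141 → 1³ + 4³ + 1³ = 1 + 64 + 1 = 66
66 → 6³ + 6³ = 216 + 216 = 432
432 → 4³ + 3³ + 2³ = 64 + 27 + 8 = 99
99 → 9³ + 9³ = 729 + 729 = 1458
1458 → 1³ + 4³ + 5³ + 8³ = 1 + 64 + 125 + 512 = 702
702 → 7³ + 0³ + 2³ = 343 + 0 + 8 = 351
351 → 3³ + 5³ + 1³ = 27 + 125 + 1 = 153
153 → 1³ + 5³ + 3³ = 1 + 125 + 27 = 153  — 153 already appeared earlier.

153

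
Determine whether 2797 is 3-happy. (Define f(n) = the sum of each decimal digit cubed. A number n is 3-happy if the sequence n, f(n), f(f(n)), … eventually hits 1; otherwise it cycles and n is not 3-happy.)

3-happy

2797 → 2³ + 7³ + 9³ + 7³ = 8 + 343 + 729 + 343 = 1423
1423 → 1³ + 4³ + 2³ + 3³ = 1 + 64 + 8 + 27 = 100
100 → 1³ + 0³ + 0³ = 1 + 0 + 0 = 1  — reached 1.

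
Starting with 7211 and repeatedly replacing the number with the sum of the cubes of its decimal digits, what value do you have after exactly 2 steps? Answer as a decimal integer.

179

7211 → 7³ + 2³ + 1³ + 1³ = 343 + 8 + 1 + 1 = 353
353 → 3³ + 5³ + 3³ = 27 + 125 + 27 = 179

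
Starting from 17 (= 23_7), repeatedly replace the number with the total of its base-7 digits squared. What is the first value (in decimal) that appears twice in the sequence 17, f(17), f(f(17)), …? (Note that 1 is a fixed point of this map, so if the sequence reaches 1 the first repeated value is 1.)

17 = (2,3)_7 → 2² + 3² = 13
13 = (1,6)_7 → 1² + 6² = 37
37 = (5,2)_7 → 5² + 2² = 29
29 = (4,1)_7 → 4² + 1² = 17  — 17 already appeared earlier.

17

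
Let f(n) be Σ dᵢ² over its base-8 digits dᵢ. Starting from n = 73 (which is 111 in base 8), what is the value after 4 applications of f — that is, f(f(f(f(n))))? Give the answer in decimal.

73 = (1,1,1)_8 → 1² + 1² + 1² = 1 + 1 + 1 = 3
3 = (3)_8 → 3² = 9
9 = (1,1)_8 → 1² + 1² = 1 + 1 = 2
2 = (2)_8 → 2² = 4

4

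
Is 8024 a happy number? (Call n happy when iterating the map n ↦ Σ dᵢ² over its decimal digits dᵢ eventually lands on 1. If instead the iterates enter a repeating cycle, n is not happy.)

not happy

8024 → 8² + 0² + 2² + 4² = 84
84 → 8² + 4² = 80
80 → 8² + 0² = 64
64 → 6² + 4² = 52
52 → 5² + 2² = 29
29 → 2² + 9² = 85
85 → 8² + 5² = 89
89 → 8² + 9² = 145
145 → 1² + 4² + 5² = 42
42 → 4² + 2² = 20
20 → 2² + 0² = 4
4 → 4² = 16
16 → 1² + 6² = 37
37 → 3² + 7² = 58
58 → 5² + 8² = 89  — 89 already seen; the sequence cycles without reaching 1.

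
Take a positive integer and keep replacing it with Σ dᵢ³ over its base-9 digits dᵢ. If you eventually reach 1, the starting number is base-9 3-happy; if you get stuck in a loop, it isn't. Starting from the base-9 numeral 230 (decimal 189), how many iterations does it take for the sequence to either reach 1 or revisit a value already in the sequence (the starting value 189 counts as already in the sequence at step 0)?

189 = (2,3,0)_9 → 2³ + 3³ + 0³ = 8 + 27 + 0 = 35
35 = (3,8)_9 → 3³ + 8³ = 27 + 512 = 539
539 = (6,5,8)_9 → 6³ + 5³ + 8³ = 216 + 125 + 512 = 853
853 = (1,1,4,7)_9 → 1³ + 1³ + 4³ + 7³ = 1 + 1 + 64 + 343 = 409
409 = (5,0,4)_9 → 5³ + 0³ + 4³ = 125 + 0 + 64 = 189  — 189 repeats.
That took 5 steps.

5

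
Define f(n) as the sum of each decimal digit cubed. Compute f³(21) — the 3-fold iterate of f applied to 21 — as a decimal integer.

21 → 9
9 → 729
729 → 1080

1080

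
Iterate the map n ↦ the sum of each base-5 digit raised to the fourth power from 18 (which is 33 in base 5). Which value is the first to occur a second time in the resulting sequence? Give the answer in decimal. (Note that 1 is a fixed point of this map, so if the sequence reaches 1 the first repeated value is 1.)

18 = (3,3)_5 → 3⁴ + 3⁴ = 162
162 = (1,1,2,2)_5 → 1⁴ + 1⁴ + 2⁴ + 2⁴ = 34
34 = (1,1,4)_5 → 1⁴ + 1⁴ + 4⁴ = 258
258 = (2,0,1,3)_5 → 2⁴ + 0⁴ + 1⁴ + 3⁴ = 98
98 = (3,4,3)_5 → 3⁴ + 4⁴ + 3⁴ = 418
418 = (3,1,3,3)_5 → 3⁴ + 1⁴ + 3⁴ + 3⁴ = 244
244 = (1,4,3,4)_5 → 1⁴ + 4⁴ + 3⁴ + 4⁴ = 594
594 = (4,3,3,4)_5 → 4⁴ + 3⁴ + 3⁴ + 4⁴ = 674
674 = (1,0,1,4,4)_5 → 1⁴ + 0⁴ + 1⁴ + 4⁴ + 4⁴ = 514
514 = (4,0,2,4)_5 → 4⁴ + 0⁴ + 2⁴ + 4⁴ = 528
528 = (4,1,0,3)_5 → 4⁴ + 1⁴ + 0⁴ + 3⁴ = 338
338 = (2,3,2,3)_5 → 2⁴ + 3⁴ + 2⁴ + 3⁴ = 194
194 = (1,2,3,4)_5 → 1⁴ + 2⁴ + 3⁴ + 4⁴ = 354
354 = (2,4,0,4)_5 → 2⁴ + 4⁴ + 0⁴ + 4⁴ = 528  — 528 already appeared earlier.

528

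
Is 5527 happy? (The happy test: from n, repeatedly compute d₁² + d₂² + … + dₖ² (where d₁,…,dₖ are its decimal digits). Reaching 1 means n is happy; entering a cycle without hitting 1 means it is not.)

happy

5527 → 5² + 5² + 2² + 7² = 25 + 25 + 4 + 49 = 103
103 → 1² + 0² + 3² = 1 + 0 + 9 = 10
10 → 1² + 0² = 1 + 0 = 1  — reached 1.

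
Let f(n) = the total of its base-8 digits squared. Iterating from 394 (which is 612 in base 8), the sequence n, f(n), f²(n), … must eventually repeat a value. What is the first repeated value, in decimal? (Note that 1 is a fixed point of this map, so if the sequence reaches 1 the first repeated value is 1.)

26

394 = (6,1,2)_8 → 6² + 1² + 2² = 41
41 = (5,1)_8 → 5² + 1² = 26
26 = (3,2)_8 → 3² + 2² = 13
13 = (1,5)_8 → 1² + 5² = 26  — 26 already appeared earlier.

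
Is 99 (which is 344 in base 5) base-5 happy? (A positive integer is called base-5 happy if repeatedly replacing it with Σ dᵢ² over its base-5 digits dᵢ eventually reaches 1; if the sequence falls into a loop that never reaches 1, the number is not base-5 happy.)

base-5 happy

99 = (3,4,4)_5 → 3² + 4² + 4² = 9 + 16 + 16 = 41
41 = (1,3,1)_5 → 1² + 3² + 1² = 1 + 9 + 1 = 11
11 = (2,1)_5 → 2² + 1² = 4 + 1 = 5
5 = (1,0)_5 → 1² + 0² = 1 + 0 = 1  — reached 1.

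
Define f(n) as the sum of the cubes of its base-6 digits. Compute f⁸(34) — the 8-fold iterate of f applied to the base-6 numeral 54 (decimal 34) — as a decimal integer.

34 = (5,4)_6 → 5³ + 4³ = 189
189 = (5,1,3)_6 → 5³ + 1³ + 3³ = 153
153 = (4,1,3)_6 → 4³ + 1³ + 3³ = 92
92 = (2,3,2)_6 → 2³ + 3³ + 2³ = 43
43 = (1,1,1)_6 → 1³ + 1³ + 1³ = 3
3 = (3)_6 → 3³ = 27
27 = (4,3)_6 → 4³ + 3³ = 91
91 = (2,3,1)_6 → 2³ + 3³ + 1³ = 36

36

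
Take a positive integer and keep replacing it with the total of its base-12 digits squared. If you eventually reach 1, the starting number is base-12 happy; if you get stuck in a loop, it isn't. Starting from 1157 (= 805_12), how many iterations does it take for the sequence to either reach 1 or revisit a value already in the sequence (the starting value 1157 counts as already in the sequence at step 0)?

1157 = (8,0,5)_12 → 89
89 = (7,5)_12 → 74
74 = (6,2)_12 → 40
40 = (3,4)_12 → 25
25 = (2,1)_12 → 5
5 = (5)_12 → 25  — 25 repeats.
That took 6 steps.

6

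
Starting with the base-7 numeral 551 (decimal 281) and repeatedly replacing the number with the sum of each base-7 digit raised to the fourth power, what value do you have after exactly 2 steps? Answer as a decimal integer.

281 = (5,5,1)_7 → 5⁴ + 5⁴ + 1⁴ = 1251
1251 = (3,4,3,5)_7 → 3⁴ + 4⁴ + 3⁴ + 5⁴ = 1043

1043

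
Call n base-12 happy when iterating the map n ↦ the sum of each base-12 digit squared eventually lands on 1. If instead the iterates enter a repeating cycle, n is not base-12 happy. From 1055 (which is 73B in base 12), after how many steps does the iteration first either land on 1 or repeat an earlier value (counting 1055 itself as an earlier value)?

8

1055 = (7,3,11)_12 → 179
179 = (1,2,11)_12 → 126
126 = (10,6)_12 → 136
136 = (11,4)_12 → 137
137 = (11,5)_12 → 146
146 = (1,0,2)_12 → 5
5 = (5)_12 → 25
25 = (2,1)_12 → 5  — 5 repeats.
That took 8 steps.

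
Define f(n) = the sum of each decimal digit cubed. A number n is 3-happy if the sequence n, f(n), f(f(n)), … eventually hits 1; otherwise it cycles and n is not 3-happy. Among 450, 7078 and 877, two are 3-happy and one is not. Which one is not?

450

450: 450 → 189 → 1242 → 81 → 513 → 153 → 153  — repeats 153 (not 3-happy)
7078: 7078 → 1198 → 1243 → 100 → 1  — reaches 1 (3-happy)
877: 877 → 1198 → 1243 → 100 → 1  — reaches 1 (3-happy)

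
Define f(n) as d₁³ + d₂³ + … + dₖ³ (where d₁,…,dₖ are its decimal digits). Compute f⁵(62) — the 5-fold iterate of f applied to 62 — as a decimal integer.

62 → 6³ + 2³ = 216 + 8 = 224
224 → 2³ + 2³ + 4³ = 8 + 8 + 64 = 80
80 → 8³ + 0³ = 512 + 0 = 512
512 → 5³ + 1³ + 2³ = 125 + 1 + 8 = 134
134 → 1³ + 3³ + 4³ = 1 + 27 + 64 = 92

92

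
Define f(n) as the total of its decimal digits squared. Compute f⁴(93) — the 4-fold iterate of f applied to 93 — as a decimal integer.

93 → 9² + 3² = 81 + 9 = 90
90 → 9² + 0² = 81 + 0 = 81
81 → 8² + 1² = 64 + 1 = 65
65 → 6² + 5² = 36 + 25 = 61

61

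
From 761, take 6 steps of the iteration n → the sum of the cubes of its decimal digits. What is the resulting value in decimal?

761 → 7³ + 6³ + 1³ = 343 + 216 + 1 = 560
560 → 5³ + 6³ + 0³ = 125 + 216 + 0 = 341
341 → 3³ + 4³ + 1³ = 27 + 64 + 1 = 92
92 → 9³ + 2³ = 729 + 8 = 737
737 → 7³ + 3³ + 7³ = 343 + 27 + 343 = 713
713 → 7³ + 1³ + 3³ = 343 + 1 + 27 = 371

371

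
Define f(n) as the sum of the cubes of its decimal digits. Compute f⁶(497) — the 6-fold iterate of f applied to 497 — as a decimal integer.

371

497 → 4³ + 9³ + 7³ = 64 + 729 + 343 = 1136
1136 → 1³ + 1³ + 3³ + 6³ = 1 + 1 + 27 + 216 = 245
245 → 2³ + 4³ + 5³ = 8 + 64 + 125 = 197
197 → 1³ + 9³ + 7³ = 1 + 729 + 343 = 1073
1073 → 1³ + 0³ + 7³ + 3³ = 1 + 0 + 343 + 27 = 371
371 → 3³ + 7³ + 1³ = 27 + 343 + 1 = 371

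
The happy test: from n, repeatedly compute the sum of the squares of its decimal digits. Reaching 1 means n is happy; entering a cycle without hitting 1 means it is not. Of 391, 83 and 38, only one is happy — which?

391

391: 391 → 91 → 82 → 68 → 100 → 1  — reaches 1 (happy)
83: 83 → 73 → 58 → 89 → 145 → 42 → 20 → 4 → 16 → 37 → 58  — repeats 58 (not happy)
38: 38 → 73 → 58 → 89 → 145 → 42 → 20 → 4 → 16 → 37 → 58  — repeats 58 (not happy)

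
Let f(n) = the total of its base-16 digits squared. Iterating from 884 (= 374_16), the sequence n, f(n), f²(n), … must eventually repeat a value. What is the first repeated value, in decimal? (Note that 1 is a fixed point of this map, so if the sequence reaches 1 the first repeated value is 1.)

1

884 = (3,7,4)_16 → 3² + 7² + 4² = 9 + 49 + 16 = 74
74 = (4,10)_16 → 4² + 10² = 16 + 100 = 116
116 = (7,4)_16 → 7² + 4² = 49 + 16 = 65
65 = (4,1)_16 → 4² + 1² = 16 + 1 = 17
17 = (1,1)_16 → 1² + 1² = 1 + 1 = 2
2 = (2)_16 → 2² = 4
4 = (4)_16 → 4² = 16
16 = (1,0)_16 → 1² + 0² = 1 + 0 = 1  — reached the fixed point 1.
1 → 1, so 1 is the first repeated value.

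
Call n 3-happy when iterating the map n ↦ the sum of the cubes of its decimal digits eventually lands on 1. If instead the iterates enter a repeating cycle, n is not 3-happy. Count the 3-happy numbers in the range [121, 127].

121: 121 → 10 → 1  (reaches 1)
122: 122 → 17 → 344 → 155 → 251 → 134 → 92 → 737 → 713 → 371 → 371  (repeats 371)
123: 123 → 36 → 243 → 99 → 1458 → 702 → 351 → 153 → 153  (repeats 153)
124: 124 → 73 → 370 → 370  (repeats 370)
125: 125 → 134 → 92 → 737 → 713 → 371 → 371  (repeats 371)
126: 126 → 225 → 141 → 66 → 432 → 99 → 1458 → 702 → 351 → 153 → 153  (repeats 153)
127: 127 → 352 → 160 → 217 → 352  (repeats 352)
3-happy: 121

1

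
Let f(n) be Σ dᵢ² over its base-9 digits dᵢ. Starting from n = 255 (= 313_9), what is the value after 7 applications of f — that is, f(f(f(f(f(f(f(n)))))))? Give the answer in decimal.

53

255 = (3,1,3)_9 → 3² + 1² + 3² = 9 + 1 + 9 = 19
19 = (2,1)_9 → 2² + 1² = 4 + 1 = 5
5 = (5)_9 → 5² = 25
25 = (2,7)_9 → 2² + 7² = 4 + 49 = 53
53 = (5,8)_9 → 5² + 8² = 25 + 64 = 89
89 = (1,0,8)_9 → 1² + 0² + 8² = 1 + 0 + 64 = 65
65 = (7,2)_9 → 7² + 2² = 49 + 4 = 53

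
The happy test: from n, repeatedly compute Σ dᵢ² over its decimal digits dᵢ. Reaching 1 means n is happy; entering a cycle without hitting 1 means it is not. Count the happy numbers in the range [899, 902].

2

899: 899 → 226 → 44 → 32 → 13 → 10 → 1  — happy
900: 900 → 81 → 65 → 61 → 37 → 58 → 89 → 145 → 42 → 20 → 4 → 16 → 37  — not happy
901: 901 → 82 → 68 → 100 → 1  — happy
902: 902 → 85 → 89 → 145 → 42 → 20 → 4 → 16 → 37 → 58 → 89  — not happy
happy: 899, 901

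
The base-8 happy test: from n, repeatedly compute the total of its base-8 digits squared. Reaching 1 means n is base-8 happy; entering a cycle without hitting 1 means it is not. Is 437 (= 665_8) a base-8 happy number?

base-8 happy

437 = (6,6,5)_8 → 6² + 6² + 5² = 36 + 36 + 25 = 97
97 = (1,4,1)_8 → 1² + 4² + 1² = 1 + 16 + 1 = 18
18 = (2,2)_8 → 2² + 2² = 4 + 4 = 8
8 = (1,0)_8 → 1² + 0² = 1 + 0 = 1  — reached 1.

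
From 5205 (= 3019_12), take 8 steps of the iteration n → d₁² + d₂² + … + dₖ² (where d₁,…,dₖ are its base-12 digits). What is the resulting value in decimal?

5205 = (3,0,1,9)_12 → 91
91 = (7,7)_12 → 98
98 = (8,2)_12 → 68
68 = (5,8)_12 → 89
89 = (7,5)_12 → 74
74 = (6,2)_12 → 40
40 = (3,4)_12 → 25
25 = (2,1)_12 → 5

5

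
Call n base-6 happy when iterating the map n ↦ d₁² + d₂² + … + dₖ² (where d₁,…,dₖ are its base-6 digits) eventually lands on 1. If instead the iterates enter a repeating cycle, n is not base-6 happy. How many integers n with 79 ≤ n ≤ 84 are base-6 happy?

1

79: 79 → 6 → 1  (reaches 1)
80: 80 → 9 → 10 → 17 → 29 → 41 → 26 → 20 → 13 → 5 → 25 → 17  (repeats 17)
81: 81 → 14 → 8 → 5 → 25 → 17 → 29 → 41 → 26 → 20 → 13 → 5  (repeats 5)
82: 82 → 21 → 18 → 9 → 10 → 17 → 29 → 41 → 26 → 20 → 13 → 5 → 25 → 17  (repeats 17)
83: 83 → 30 → 25 → 17 → 29 → 41 → 26 → 20 → 13 → 5 → 25  (repeats 25)
84: 84 → 8 → 5 → 25 → 17 → 29 → 41 → 26 → 20 → 13 → 5  (repeats 5)
base-6 happy: 79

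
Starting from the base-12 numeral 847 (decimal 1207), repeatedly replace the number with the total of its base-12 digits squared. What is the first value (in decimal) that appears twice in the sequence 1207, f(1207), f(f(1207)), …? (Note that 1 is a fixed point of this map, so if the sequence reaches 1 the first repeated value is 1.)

25

1207 = (8,4,7)_12 → 129
129 = (10,9)_12 → 181
181 = (1,3,1)_12 → 11
11 = (11)_12 → 121
121 = (10,1)_12 → 101
101 = (8,5)_12 → 89
89 = (7,5)_12 → 74
74 = (6,2)_12 → 40
40 = (3,4)_12 → 25
25 = (2,1)_12 → 5
5 = (5)_12 → 25  — 25 already appeared earlier.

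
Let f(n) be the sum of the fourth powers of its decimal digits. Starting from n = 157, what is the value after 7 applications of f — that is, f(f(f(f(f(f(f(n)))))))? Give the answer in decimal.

4514

157 → 1⁴ + 5⁴ + 7⁴ = 3027
3027 → 3⁴ + 0⁴ + 2⁴ + 7⁴ = 2498
2498 → 2⁴ + 4⁴ + 9⁴ + 8⁴ = 10929
10929 → 1⁴ + 0⁴ + 9⁴ + 2⁴ + 9⁴ = 13139
13139 → 1⁴ + 3⁴ + 1⁴ + 3⁴ + 9⁴ = 6725
6725 → 6⁴ + 7⁴ + 2⁴ + 5⁴ = 4338
4338 → 4⁴ + 3⁴ + 3⁴ + 8⁴ = 4514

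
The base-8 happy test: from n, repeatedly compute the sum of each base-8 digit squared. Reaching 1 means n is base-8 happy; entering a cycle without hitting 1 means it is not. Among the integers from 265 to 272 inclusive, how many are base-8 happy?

1

265: 265 → 18 → 8 → 1  — base-8 happy
266: 266 → 21 → 29 → 34 → 20 → 20  — not base-8 happy
267: 267 → 26 → 13 → 26  — not base-8 happy
268: 268 → 33 → 17 → 5 → 25 → 10 → 5  — not base-8 happy
269: 269 → 42 → 29 → 34 → 20 → 20  — not base-8 happy
270: 270 → 53 → 61 → 74 → 6 → 36 → 32 → 16 → 4 → 16  — not base-8 happy
271: 271 → 66 → 5 → 25 → 10 → 5  — not base-8 happy
272: 272 → 20 → 20  — not base-8 happy
base-8 happy: 265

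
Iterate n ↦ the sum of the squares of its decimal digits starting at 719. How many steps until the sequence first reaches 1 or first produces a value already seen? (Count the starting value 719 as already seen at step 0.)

12

719 → 7² + 1² + 9² = 131
131 → 1² + 3² + 1² = 11
11 → 1² + 1² = 2
2 → 2² = 4
4 → 4² = 16
16 → 1² + 6² = 37
37 → 3² + 7² = 58
58 → 5² + 8² = 89
89 → 8² + 9² = 145
145 → 1² + 4² + 5² = 42
42 → 4² + 2² = 20
20 → 2² + 0² = 4  — 4 repeats.
That took 12 steps.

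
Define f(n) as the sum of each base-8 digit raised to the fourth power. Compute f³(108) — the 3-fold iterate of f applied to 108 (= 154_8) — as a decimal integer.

1409

108 = (1,5,4)_8 → 1⁴ + 5⁴ + 4⁴ = 882
882 = (1,5,6,2)_8 → 1⁴ + 5⁴ + 6⁴ + 2⁴ = 1938
1938 = (3,6,2,2)_8 → 3⁴ + 6⁴ + 2⁴ + 2⁴ = 1409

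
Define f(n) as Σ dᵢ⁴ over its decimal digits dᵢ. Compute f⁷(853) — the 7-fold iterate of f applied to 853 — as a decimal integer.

6725

853 → 8⁴ + 5⁴ + 3⁴ = 4802
4802 → 4⁴ + 8⁴ + 0⁴ + 2⁴ = 4368
4368 → 4⁴ + 3⁴ + 6⁴ + 8⁴ = 5729
5729 → 5⁴ + 7⁴ + 2⁴ + 9⁴ = 9603
9603 → 9⁴ + 6⁴ + 0⁴ + 3⁴ = 7938
7938 → 7⁴ + 9⁴ + 3⁴ + 8⁴ = 13139
13139 → 1⁴ + 3⁴ + 1⁴ + 3⁴ + 9⁴ = 6725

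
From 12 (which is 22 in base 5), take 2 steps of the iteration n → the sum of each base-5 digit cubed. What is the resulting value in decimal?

12 = (2,2)_5 → 2³ + 2³ = 8 + 8 = 16
16 = (3,1)_5 → 3³ + 1³ = 27 + 1 = 28

28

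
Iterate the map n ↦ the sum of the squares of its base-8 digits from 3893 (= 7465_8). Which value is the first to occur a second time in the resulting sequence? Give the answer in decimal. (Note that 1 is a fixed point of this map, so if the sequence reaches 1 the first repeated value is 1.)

26

3893 = (7,4,6,5)_8 → 126
126 = (1,7,6)_8 → 86
86 = (1,2,6)_8 → 41
41 = (5,1)_8 → 26
26 = (3,2)_8 → 13
13 = (1,5)_8 → 26  — 26 already appeared earlier.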